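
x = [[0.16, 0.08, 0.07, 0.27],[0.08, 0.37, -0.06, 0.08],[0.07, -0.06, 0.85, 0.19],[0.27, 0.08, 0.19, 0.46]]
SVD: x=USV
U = [[-0.22, -0.42, 0.18, -0.86], [-0.0, -0.51, -0.85, 0.07], [-0.87, 0.43, -0.26, -0.04], [-0.45, -0.61, 0.41, 0.51]]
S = [0.97, 0.58, 0.3, 0.0]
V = [[-0.22, -0.0, -0.87, -0.45], [-0.42, -0.51, 0.43, -0.61], [0.18, -0.85, -0.26, 0.41], [0.86, -0.07, 0.04, -0.51]]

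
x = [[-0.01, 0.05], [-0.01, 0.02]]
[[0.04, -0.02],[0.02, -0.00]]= x@[[-0.37, -0.71], [0.79, -0.56]]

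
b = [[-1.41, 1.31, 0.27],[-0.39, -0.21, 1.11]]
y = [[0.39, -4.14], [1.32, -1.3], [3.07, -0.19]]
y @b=[[1.06,  1.38,  -4.49], [-1.35,  2.0,  -1.09], [-4.25,  4.06,  0.62]]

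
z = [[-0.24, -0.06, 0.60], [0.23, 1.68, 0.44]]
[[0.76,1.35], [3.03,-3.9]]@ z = [[0.13, 2.22, 1.05],[-1.62, -6.73, 0.1]]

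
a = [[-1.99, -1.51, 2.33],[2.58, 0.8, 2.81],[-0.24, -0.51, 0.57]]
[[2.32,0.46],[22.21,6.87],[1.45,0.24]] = a@[[3.75, 0.90], [0.28, 0.7], [4.38, 1.42]]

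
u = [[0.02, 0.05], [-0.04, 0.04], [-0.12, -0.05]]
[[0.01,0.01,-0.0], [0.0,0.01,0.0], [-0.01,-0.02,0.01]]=u @ [[0.00, 0.1, -0.09], [0.12, 0.23, -0.03]]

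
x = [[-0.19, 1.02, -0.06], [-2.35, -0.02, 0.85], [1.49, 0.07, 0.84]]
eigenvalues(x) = [(-0.26+1.67j), (-0.26-1.67j), (1.16+0j)]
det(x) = 3.33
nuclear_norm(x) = 4.99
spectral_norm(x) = 2.80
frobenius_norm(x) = 3.20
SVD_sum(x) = [[-0.19, 0.0, 0.02], [-2.42, 0.01, 0.28], [1.38, -0.01, -0.16]] + [[-0.02, 0.01, -0.16], [0.07, -0.05, 0.57], [0.11, -0.08, 0.98]] + [[0.01, 1.01, 0.08], [0.00, 0.01, 0.00], [0.00, 0.16, 0.01]]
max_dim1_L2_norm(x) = 2.5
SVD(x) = [[-0.07, 0.14, 0.99], [-0.87, -0.5, 0.01], [0.49, -0.86, 0.15]] @ diag([2.8040730075185825, 1.1617736669950078, 1.0215461395270706]) @ [[0.99, -0.01, -0.11], [-0.11, 0.08, -0.99], [0.01, 1.00, 0.08]]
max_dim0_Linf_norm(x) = 2.35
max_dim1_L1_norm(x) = 3.22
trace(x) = 0.63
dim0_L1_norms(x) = [4.03, 1.11, 1.75]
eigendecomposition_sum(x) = [[(-0.13+0.78j),(0.47+0.02j),(-0.13-0.16j)], [(-1.24-0.29j),(-0.07+0.75j),0.27-0.19j], [(0.55-0.2j),(-0.16-0.31j),(-0.06+0.14j)]] + [[-0.13-0.78j,0.47-0.02j,(-0.13+0.16j)], [(-1.24+0.29j),(-0.07-0.75j),(0.27+0.19j)], [(0.55+0.2j),(-0.16+0.31j),-0.06-0.14j]] + [[0.08+0.00j, (0.08+0j), 0.19+0.00j], [0.12+0.00j, 0.13+0.00j, (0.31+0j)], [(0.38+0j), (0.39+0j), (0.96+0j)]]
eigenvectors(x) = [[-0.03-0.49j, -0.03+0.49j, 0.19+0.00j], [0.79+0.00j, (0.79-0j), (0.3+0j)], [-0.31+0.20j, (-0.31-0.2j), 0.93+0.00j]]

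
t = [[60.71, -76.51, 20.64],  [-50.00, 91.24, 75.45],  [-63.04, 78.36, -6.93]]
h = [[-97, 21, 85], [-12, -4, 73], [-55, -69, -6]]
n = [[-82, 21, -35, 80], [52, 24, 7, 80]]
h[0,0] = -97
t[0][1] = -76.51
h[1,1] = -4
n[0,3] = 80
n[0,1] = 21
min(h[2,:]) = -69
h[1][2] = 73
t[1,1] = 91.24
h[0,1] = 21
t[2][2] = -6.93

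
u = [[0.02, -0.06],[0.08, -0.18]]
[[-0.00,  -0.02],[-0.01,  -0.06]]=u @ [[-0.18, 0.28], [-0.04, 0.46]]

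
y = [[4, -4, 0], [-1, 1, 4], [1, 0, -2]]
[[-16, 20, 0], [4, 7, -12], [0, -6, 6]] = y@[[0, 0, 0], [4, -5, 0], [0, 3, -3]]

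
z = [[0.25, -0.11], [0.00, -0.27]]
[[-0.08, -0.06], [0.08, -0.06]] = z @ [[-0.45, -0.15],[-0.28, 0.22]]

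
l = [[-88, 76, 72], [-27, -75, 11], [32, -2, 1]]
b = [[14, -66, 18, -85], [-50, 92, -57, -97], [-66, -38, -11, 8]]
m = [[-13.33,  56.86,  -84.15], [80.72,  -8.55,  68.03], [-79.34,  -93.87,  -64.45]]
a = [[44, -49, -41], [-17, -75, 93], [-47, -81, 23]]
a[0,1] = -49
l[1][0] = -27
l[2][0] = 32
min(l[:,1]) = -75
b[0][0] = 14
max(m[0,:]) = 56.86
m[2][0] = -79.34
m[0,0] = -13.33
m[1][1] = -8.55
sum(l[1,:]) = -91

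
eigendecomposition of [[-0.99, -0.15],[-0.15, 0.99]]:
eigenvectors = [[-1.0, 0.08], [-0.08, -1.00]]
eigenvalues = [-1.0, 1.0]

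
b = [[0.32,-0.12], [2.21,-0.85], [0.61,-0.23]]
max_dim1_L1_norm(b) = 3.06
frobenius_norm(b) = 2.48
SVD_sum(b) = [[0.32, -0.12], [2.21, -0.85], [0.61, -0.23]] + [[0.0,0.00], [-0.00,-0.0], [0.0,0.0]]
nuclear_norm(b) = 2.48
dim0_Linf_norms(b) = [2.21, 0.85]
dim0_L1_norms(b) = [3.14, 1.2]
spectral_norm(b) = 2.48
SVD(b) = [[-0.14, 0.54], [-0.95, -0.3], [-0.26, 0.79]] @ diag([2.4795918074853187, 0.004946539365125617]) @ [[-0.93,0.36], [0.36,0.93]]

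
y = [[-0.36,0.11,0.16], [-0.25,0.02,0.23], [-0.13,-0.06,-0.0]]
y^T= [[-0.36, -0.25, -0.13], [0.11, 0.02, -0.06], [0.16, 0.23, -0.0]]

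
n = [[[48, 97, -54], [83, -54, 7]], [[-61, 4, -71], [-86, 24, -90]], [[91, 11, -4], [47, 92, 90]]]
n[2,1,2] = 90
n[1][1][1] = 24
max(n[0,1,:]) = 83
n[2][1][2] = 90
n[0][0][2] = -54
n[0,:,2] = [-54, 7]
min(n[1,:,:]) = -90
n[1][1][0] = -86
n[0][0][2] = -54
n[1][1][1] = 24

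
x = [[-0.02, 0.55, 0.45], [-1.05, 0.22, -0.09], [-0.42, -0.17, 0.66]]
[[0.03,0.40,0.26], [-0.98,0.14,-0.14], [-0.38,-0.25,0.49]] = x@ [[0.94, 0.05, 0.04],[0.05, 0.84, -0.13],[0.04, -0.13, 0.74]]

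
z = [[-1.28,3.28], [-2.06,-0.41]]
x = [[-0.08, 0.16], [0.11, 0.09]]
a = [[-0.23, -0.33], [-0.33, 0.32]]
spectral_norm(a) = 0.47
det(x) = -0.02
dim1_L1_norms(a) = [0.56, 0.65]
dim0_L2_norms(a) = [0.4, 0.46]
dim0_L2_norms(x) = [0.14, 0.18]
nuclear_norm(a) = 0.86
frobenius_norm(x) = 0.23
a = x @ z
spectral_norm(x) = 0.19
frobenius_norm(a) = 0.61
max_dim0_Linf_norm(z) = 3.28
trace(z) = -1.69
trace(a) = 0.09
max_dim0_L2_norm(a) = 0.46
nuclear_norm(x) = 0.32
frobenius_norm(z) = 4.10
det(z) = 7.28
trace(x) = 0.01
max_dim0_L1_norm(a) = 0.65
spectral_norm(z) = 3.55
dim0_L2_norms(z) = [2.43, 3.31]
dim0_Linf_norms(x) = [0.11, 0.16]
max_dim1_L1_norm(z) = 4.56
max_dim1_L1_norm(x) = 0.24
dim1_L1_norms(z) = [4.56, 2.47]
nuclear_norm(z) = 5.60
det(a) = -0.18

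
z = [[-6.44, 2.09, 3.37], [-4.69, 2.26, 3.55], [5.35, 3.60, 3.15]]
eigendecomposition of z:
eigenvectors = [[-0.68, -0.10, 0.29], [-0.52, 0.75, 0.40], [0.52, -0.65, 0.87]]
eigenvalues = [-7.42, -0.19, 6.59]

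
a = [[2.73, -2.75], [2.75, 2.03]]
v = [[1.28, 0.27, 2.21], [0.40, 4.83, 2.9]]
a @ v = [[2.39, -12.55, -1.94], [4.33, 10.55, 11.96]]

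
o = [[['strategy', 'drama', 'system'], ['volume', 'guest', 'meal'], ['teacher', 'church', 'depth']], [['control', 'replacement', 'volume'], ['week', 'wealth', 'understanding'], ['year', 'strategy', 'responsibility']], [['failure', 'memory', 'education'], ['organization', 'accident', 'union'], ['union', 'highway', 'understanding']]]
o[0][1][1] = 'guest'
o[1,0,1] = 'replacement'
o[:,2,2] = ['depth', 'responsibility', 'understanding']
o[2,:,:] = [['failure', 'memory', 'education'], ['organization', 'accident', 'union'], ['union', 'highway', 'understanding']]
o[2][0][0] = 'failure'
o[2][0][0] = 'failure'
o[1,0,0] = 'control'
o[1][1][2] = 'understanding'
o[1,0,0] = 'control'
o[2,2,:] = ['union', 'highway', 'understanding']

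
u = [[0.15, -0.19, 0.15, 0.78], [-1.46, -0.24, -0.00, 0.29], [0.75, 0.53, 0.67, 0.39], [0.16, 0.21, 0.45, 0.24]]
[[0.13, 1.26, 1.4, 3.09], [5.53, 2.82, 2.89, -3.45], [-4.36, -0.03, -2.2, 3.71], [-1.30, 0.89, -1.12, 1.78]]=u@[[-3.22, -1.33, -1.49, 3.26], [-3.54, -3.19, 0.62, -3.10], [-0.06, 3.74, -3.84, 3.2], [-0.07, 0.38, 2.97, 1.96]]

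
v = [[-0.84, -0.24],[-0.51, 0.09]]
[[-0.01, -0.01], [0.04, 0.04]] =v@[[-0.04, -0.04], [0.17, 0.17]]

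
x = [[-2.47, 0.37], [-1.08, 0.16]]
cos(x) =[[-0.79, 0.27], [-0.78, 1.12]]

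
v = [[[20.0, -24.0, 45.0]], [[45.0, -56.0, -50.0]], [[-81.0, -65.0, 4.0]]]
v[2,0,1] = -65.0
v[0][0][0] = 20.0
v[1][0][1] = -56.0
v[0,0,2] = 45.0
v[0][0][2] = 45.0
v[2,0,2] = 4.0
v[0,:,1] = [-24.0]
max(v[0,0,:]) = 45.0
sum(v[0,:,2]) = 45.0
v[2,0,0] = -81.0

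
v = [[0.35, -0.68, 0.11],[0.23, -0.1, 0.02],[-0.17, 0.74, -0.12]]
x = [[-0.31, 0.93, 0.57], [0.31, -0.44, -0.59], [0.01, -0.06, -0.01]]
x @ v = [[0.01, 0.54, -0.08],  [0.11, -0.60, 0.10],  [-0.01, -0.01, 0.00]]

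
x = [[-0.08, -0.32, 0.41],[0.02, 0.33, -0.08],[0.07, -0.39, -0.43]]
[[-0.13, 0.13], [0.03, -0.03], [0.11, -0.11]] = x@[[0.12, -0.12],[0.03, -0.03],[-0.27, 0.27]]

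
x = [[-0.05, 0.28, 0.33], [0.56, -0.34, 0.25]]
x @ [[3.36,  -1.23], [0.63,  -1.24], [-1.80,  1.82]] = [[-0.59, 0.31], [1.22, 0.19]]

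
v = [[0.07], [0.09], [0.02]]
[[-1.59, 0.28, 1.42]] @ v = [[-0.06]]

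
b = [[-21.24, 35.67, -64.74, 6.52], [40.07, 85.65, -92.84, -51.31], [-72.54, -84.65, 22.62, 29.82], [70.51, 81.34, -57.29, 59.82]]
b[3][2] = -57.29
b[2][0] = -72.54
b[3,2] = -57.29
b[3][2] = -57.29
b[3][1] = 81.34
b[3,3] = 59.82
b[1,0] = 40.07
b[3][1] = 81.34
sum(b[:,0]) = 16.799999999999997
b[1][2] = -92.84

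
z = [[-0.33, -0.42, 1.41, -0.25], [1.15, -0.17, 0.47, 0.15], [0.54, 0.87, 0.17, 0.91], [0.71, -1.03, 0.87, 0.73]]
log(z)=[[0.52,-2.16,1.73,-0.55], [0.91,0.38,-0.89,0.75], [-0.9,1.17,-0.25,0.64], [1.14,-0.08,-0.35,0.19]]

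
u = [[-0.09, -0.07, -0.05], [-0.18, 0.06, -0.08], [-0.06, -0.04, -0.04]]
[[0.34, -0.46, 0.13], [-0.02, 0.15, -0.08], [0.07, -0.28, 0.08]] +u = [[0.25, -0.53, 0.08], [-0.2, 0.21, -0.16], [0.01, -0.32, 0.04]]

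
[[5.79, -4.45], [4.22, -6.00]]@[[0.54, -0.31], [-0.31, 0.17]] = [[4.51, -2.55], [4.14, -2.33]]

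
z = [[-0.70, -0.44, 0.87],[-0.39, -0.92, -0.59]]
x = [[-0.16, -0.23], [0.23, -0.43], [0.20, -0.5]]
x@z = [[0.20, 0.28, -0.0],[0.01, 0.29, 0.45],[0.06, 0.37, 0.47]]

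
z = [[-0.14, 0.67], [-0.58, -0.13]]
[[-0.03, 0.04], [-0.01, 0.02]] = z @ [[0.03, -0.04], [-0.04, 0.05]]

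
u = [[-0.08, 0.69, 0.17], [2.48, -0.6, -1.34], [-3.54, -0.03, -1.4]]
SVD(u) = [[-0.03, 0.19, -0.98], [0.54, -0.82, -0.18], [-0.84, -0.54, -0.08]] @ diag([4.354276977433363, 1.9970721310689437, 0.6015603935612068]) @ [[0.99, -0.07, 0.10], [-0.07, 0.32, 0.94], [-0.1, -0.94, 0.31]]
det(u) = 5.23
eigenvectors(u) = [[-0.35+0.00j, 0.06-0.24j, 0.06+0.24j], [(-0.81+0j), (0.09+0.64j), 0.09-0.64j], [0.48+0.00j, (0.72+0j), 0.72-0.00j]]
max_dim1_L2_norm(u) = 3.81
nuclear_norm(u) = 6.95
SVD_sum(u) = [[-0.11, 0.01, -0.01], [2.35, -0.17, 0.24], [-3.62, 0.27, -0.37]] + [[-0.03, 0.12, 0.37], [0.12, -0.53, -1.55], [0.08, -0.35, -1.01]] + [[0.06,0.56,-0.19], [0.01,0.10,-0.03], [0.01,0.05,-0.02]]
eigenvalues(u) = [(1.27+0j), (-1.68+1.14j), (-1.68-1.14j)]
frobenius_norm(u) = 4.83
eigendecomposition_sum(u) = [[0.63+0.00j,0.23+0.00j,-0.08+0.00j], [1.45+0.00j,0.54+0.00j,(-0.18+0j)], [(-0.85+0j),-0.32-0.00j,0.10-0.00j]] + [[-0.36+0.38j, (0.23+0j), (0.12+0.29j)], [0.52-1.29j, (-0.57+0.21j), -0.58-0.60j], [(-1.34-0.76j), 0.14+0.66j, -0.75+0.55j]] + [[-0.36-0.38j, (0.23-0j), 0.12-0.29j], [(0.52+1.29j), (-0.57-0.21j), -0.58+0.60j], [-1.34+0.76j, 0.14-0.66j, (-0.75-0.55j)]]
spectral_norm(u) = 4.35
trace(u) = -2.08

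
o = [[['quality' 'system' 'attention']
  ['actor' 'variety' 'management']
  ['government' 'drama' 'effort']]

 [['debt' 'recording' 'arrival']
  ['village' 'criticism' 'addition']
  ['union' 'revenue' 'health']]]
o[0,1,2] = 'management'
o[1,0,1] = 'recording'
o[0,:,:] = [['quality', 'system', 'attention'], ['actor', 'variety', 'management'], ['government', 'drama', 'effort']]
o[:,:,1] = [['system', 'variety', 'drama'], ['recording', 'criticism', 'revenue']]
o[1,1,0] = 'village'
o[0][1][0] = 'actor'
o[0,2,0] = 'government'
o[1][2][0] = 'union'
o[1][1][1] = 'criticism'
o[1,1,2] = 'addition'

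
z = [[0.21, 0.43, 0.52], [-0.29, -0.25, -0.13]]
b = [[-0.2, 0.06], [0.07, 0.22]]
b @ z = [[-0.06, -0.10, -0.11], [-0.05, -0.02, 0.01]]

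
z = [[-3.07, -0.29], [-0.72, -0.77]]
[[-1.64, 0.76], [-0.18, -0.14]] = z @ [[0.56, -0.29], [-0.29, 0.45]]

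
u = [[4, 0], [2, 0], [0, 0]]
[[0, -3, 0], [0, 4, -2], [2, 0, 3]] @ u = [[-6, 0], [8, 0], [8, 0]]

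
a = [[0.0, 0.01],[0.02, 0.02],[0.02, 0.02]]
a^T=[[0.0, 0.02, 0.02], [0.01, 0.02, 0.02]]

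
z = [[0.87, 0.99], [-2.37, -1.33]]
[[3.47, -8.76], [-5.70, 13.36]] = z @[[0.86, -1.32], [2.75, -7.69]]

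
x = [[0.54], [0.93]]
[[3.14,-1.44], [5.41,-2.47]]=x@[[5.82, -2.66]]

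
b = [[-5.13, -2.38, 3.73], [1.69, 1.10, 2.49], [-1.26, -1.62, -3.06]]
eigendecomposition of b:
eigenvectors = [[(-0.82+0j), -0.82-0.00j, (-0.62+0j)], [(0.33+0.31j), (0.33-0.31j), 0.75+0.00j], [-0.25-0.25j, (-0.25+0.25j), (-0.21+0j)]]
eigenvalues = [(-3.05+2.02j), (-3.05-2.02j), (-0.99+0j)]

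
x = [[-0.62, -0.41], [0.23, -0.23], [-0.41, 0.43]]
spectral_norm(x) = 0.78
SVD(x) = [[-0.85, -0.52], [0.26, -0.4], [-0.45, 0.75]] @ diag([0.7800545640472629, 0.6346769864340714]) @ [[0.99, 0.12], [-0.12, 0.99]]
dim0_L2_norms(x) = [0.78, 0.64]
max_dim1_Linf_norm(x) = 0.62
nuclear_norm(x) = 1.41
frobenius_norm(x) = 1.01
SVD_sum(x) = [[-0.66, -0.08], [0.2, 0.02], [-0.35, -0.04]] + [[0.04, -0.33],[0.03, -0.25],[-0.06, 0.47]]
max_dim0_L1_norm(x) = 1.26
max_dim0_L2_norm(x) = 0.78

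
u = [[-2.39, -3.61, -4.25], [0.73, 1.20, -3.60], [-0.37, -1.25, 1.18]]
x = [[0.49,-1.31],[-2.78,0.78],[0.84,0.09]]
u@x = [[5.29, -0.07], [-6.00, -0.34], [4.28, -0.38]]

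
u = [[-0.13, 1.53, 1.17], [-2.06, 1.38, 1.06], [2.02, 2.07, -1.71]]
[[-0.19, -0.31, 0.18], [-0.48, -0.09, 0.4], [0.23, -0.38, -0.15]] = u @ [[0.16,-0.10,-0.12], [-0.08,-0.15,0.08], [-0.04,-0.08,0.04]]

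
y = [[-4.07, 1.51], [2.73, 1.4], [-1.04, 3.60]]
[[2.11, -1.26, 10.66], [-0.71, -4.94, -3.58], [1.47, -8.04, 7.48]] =y @ [[-0.41, -0.58, -2.07], [0.29, -2.4, 1.48]]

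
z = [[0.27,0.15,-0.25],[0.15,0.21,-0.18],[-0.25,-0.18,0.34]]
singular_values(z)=[0.68, 0.09, 0.05]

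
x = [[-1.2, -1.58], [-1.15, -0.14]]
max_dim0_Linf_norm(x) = 1.58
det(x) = -1.65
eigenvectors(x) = [[-0.86, 0.62], [-0.50, -0.78]]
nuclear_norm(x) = 2.93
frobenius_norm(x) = 2.30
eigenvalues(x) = [-2.12, 0.78]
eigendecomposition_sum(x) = [[-1.45, -1.16], [-0.84, -0.67]] + [[0.25, -0.42],[-0.31, 0.53]]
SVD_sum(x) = [[-1.42, -1.34], [-0.68, -0.64]] + [[0.22, -0.24], [-0.47, 0.50]]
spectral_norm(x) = 2.17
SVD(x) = [[-0.9,-0.43], [-0.43,0.90]] @ diag([2.1679342930408176, 0.7606319090451108]) @ [[0.73, 0.69], [-0.69, 0.73]]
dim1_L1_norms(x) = [2.78, 1.29]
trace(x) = -1.34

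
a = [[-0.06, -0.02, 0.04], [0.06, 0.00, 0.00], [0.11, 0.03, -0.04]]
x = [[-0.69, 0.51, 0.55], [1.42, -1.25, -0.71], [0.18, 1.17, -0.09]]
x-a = [[-0.63, 0.53, 0.51],[1.36, -1.25, -0.71],[0.07, 1.14, -0.05]]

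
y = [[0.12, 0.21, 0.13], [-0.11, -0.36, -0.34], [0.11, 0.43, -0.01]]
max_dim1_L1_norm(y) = 0.81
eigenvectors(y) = [[-0.97+0.00j, -0.18+0.24j, (-0.18-0.24j)],[(0.25+0j), 0.28-0.59j, (0.28+0.59j)],[0.00+0.00j, (-0.69+0j), -0.69-0.00j]]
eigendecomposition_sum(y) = [[(0.07-0j), (0.03+0j), (-0.01+0j)], [(-0.02+0j), -0.01+0.00j, -0j], [-0.00+0.00j, (-0+0j), -0j]] + [[(0.02-0.01j), (0.09-0.05j), 0.07+0.05j], [(-0.05+0.04j), -0.18+0.14j, (-0.17-0.09j)], [(0.06+0.03j), (0.22+0.1j), (-0.01+0.2j)]] + [[0.02+0.01j, 0.09+0.05j, 0.07-0.05j], [(-0.05-0.04j), (-0.18-0.14j), (-0.17+0.09j)], [0.06-0.03j, (0.22-0.1j), (-0.01-0.2j)]]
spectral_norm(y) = 0.68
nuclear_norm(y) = 0.98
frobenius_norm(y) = 0.73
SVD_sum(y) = [[0.07, 0.23, 0.11], [-0.13, -0.42, -0.2], [0.11, 0.34, 0.17]] + [[-0.00, -0.01, 0.02], [0.01, 0.06, -0.13], [0.01, 0.08, -0.18]] + [[0.05, -0.01, -0.0], [0.02, -0.01, -0.0], [-0.01, 0.0, 0.0]]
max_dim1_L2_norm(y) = 0.51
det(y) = 0.01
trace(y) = -0.25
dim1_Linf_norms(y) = [0.21, 0.36, 0.43]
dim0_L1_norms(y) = [0.34, 1.0, 0.48]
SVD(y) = [[-0.39, 0.09, -0.91], [0.71, -0.60, -0.37], [-0.58, -0.79, 0.17]] @ diag([0.6822608738500333, 0.2481171777788243, 0.05251634130877564]) @ [[-0.28,-0.86,-0.42],[-0.04,-0.43,0.90],[-0.96,0.27,0.08]]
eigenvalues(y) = [(0.07+0j), (-0.16+0.33j), (-0.16-0.33j)]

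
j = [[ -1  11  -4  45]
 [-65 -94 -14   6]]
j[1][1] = -94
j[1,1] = -94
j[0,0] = -1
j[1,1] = -94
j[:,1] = [11, -94]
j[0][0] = -1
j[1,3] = 6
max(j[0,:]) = 45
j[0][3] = 45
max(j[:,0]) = -1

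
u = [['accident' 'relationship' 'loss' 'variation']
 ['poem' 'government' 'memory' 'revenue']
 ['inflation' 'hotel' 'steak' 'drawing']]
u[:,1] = ['relationship', 'government', 'hotel']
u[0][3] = 'variation'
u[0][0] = 'accident'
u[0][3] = 'variation'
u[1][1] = 'government'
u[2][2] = 'steak'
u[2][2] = 'steak'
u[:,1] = ['relationship', 'government', 'hotel']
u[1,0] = 'poem'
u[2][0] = 'inflation'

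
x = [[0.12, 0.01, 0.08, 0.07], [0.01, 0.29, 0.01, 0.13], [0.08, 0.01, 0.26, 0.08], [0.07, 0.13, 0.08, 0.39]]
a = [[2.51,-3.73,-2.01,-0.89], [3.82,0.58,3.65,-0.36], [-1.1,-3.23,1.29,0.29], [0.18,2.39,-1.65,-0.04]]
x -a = [[-2.39, 3.74, 2.09, 0.96], [-3.81, -0.29, -3.64, 0.49], [1.18, 3.24, -1.03, -0.21], [-0.11, -2.26, 1.73, 0.43]]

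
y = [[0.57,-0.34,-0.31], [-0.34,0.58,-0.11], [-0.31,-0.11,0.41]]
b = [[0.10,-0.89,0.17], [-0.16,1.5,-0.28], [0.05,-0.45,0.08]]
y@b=[[0.1, -0.88, 0.17], [-0.13, 1.22, -0.23], [0.01, -0.07, 0.01]]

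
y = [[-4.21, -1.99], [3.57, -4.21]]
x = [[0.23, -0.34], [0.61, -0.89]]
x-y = [[4.44,1.65], [-2.96,3.32]]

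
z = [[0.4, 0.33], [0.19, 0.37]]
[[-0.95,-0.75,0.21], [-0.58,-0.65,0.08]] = z@[[-1.87,-0.75,0.58], [-0.61,-1.37,-0.08]]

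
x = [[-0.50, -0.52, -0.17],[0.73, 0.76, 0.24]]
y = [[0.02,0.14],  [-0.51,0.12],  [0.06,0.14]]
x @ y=[[0.25,-0.16], [-0.36,0.23]]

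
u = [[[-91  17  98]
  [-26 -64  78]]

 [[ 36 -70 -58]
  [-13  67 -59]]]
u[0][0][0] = -91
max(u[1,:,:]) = 67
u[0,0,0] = -91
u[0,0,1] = 17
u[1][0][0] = 36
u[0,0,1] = 17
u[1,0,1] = -70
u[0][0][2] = 98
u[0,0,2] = 98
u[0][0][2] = 98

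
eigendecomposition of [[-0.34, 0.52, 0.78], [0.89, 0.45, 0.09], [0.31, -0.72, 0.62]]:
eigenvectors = [[(0.8+0j), 0.22-0.36j, (0.22+0.36j)], [(-0.47+0j), (-0.13-0.61j), -0.13+0.61j], [(-0.36+0j), 0.66+0.00j, 0.66-0.00j]]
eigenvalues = [(-1+0j), (0.86+0.5j), (0.86-0.5j)]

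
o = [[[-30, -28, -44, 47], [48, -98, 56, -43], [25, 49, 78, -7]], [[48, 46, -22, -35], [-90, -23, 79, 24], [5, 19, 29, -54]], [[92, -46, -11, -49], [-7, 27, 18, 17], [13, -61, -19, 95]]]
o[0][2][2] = 78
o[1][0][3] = -35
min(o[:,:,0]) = -90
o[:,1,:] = [[48, -98, 56, -43], [-90, -23, 79, 24], [-7, 27, 18, 17]]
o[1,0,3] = -35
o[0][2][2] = 78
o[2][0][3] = -49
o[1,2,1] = 19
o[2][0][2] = -11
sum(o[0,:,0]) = 43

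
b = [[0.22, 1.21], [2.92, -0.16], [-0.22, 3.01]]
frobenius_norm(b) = 4.38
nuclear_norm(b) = 6.18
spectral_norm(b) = 3.30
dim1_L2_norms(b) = [1.23, 2.92, 3.02]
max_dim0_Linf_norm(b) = 3.01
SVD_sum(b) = [[-0.38, 0.98], [0.43, -1.11], [-1.03, 2.70]] + [[0.6, 0.23], [2.49, 0.95], [0.81, 0.31]]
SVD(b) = [[0.32, 0.22],[-0.36, 0.93],[0.88, 0.30]] @ diag([3.298479747222347, 2.8797623785937616]) @ [[-0.36, 0.93], [0.93, 0.36]]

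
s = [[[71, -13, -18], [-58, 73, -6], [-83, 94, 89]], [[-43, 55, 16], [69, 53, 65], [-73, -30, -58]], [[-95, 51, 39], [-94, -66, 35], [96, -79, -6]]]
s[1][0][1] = 55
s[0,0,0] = 71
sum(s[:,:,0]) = -210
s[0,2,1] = 94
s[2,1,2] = 35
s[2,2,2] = -6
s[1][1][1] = 53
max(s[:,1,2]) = 65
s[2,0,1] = 51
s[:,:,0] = [[71, -58, -83], [-43, 69, -73], [-95, -94, 96]]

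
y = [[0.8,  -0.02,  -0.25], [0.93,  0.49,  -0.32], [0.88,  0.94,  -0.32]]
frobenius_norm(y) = 1.92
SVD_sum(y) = [[0.57, 0.37, -0.20], [0.89, 0.57, -0.31], [1.04, 0.66, -0.36]] + [[0.23, -0.39, -0.05], [0.04, -0.08, -0.01], [-0.16, 0.28, 0.04]] + [[0.0, 0.00, 0.0],[-0.0, -0.0, -0.0],[0.00, 0.0, 0.0]]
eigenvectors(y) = [[(0.17+0.29j), 0.17-0.29j, 0.30+0.00j], [0.51+0.17j, 0.51-0.17j, (0.05+0j)], [(0.78+0j), (0.78-0j), (0.95+0j)]]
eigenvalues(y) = [(0.48+0.53j), (0.48-0.53j), (0.01+0j)]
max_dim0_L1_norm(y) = 2.61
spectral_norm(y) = 1.83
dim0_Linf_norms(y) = [0.93, 0.94, 0.32]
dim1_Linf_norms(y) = [0.8, 0.93, 0.94]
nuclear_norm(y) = 2.40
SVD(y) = [[-0.39, 0.80, 0.45],[-0.60, 0.16, -0.79],[-0.7, -0.57, 0.42]] @ diag([1.8320540147472557, 0.5605906851147842, 0.0040212946918681165]) @ [[-0.81,  -0.52,  0.28], [0.5,  -0.86,  -0.12], [0.30,  0.04,  0.95]]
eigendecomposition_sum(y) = [[0.40-0.02j, (-0.01+0.24j), -0.13-0.01j], [(0.46-0.45j), 0.25+0.30j, -0.16+0.13j], [0.44-0.83j, 0.48+0.30j, -0.16+0.25j]] + [[(0.4+0.02j), (-0.01-0.24j), (-0.13+0.01j)], [0.46+0.45j, (0.25-0.3j), (-0.16-0.13j)], [(0.44+0.83j), (0.48-0.3j), (-0.16-0.25j)]] + [[0j,-0.00+0.00j,0.00+0.00j], [0j,-0.00+0.00j,0j], [0.01+0.00j,(-0.01+0j),(0.01+0j)]]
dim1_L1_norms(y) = [1.07, 1.74, 2.14]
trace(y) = 0.97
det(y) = 0.00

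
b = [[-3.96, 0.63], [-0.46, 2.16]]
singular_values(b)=[4.11, 2.01]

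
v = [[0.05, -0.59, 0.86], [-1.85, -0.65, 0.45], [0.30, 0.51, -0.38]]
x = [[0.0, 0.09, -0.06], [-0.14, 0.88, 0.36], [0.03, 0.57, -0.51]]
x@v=[[-0.18, -0.09, 0.06], [-1.53, -0.31, 0.14], [-1.21, -0.65, 0.48]]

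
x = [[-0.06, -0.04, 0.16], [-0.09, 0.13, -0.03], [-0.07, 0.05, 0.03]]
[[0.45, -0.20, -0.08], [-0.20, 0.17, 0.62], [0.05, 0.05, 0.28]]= x @ [[-1.93, -1.99, -1.22], [-2.52, -0.52, 3.94], [1.44, -2.1, 0.04]]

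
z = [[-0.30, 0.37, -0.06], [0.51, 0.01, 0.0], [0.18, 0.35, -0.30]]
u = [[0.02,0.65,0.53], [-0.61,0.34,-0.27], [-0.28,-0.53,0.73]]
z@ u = [[-0.21,-0.04,-0.30], [0.0,0.33,0.27], [-0.13,0.39,-0.22]]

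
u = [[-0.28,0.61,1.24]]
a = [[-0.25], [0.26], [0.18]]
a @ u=[[0.07,-0.15,-0.31],[-0.07,0.16,0.32],[-0.05,0.11,0.22]]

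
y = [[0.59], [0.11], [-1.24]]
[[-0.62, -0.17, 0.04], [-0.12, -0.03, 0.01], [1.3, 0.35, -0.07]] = y@ [[-1.05, -0.28, 0.06]]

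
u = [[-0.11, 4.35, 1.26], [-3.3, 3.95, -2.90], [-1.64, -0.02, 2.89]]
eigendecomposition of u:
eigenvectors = [[0.74+0.00j, (0.74-0j), -0.47+0.00j], [(0.2+0.58j), (0.2-0.58j), -0.65+0.00j], [0.11+0.27j, 0.11-0.27j, 0.60+0.00j]]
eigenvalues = [(1.26+3.85j), (1.26-3.85j), (4.21+0j)]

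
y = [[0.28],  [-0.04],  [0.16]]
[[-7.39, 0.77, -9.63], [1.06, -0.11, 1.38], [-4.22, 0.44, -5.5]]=y@ [[-26.39, 2.76, -34.4]]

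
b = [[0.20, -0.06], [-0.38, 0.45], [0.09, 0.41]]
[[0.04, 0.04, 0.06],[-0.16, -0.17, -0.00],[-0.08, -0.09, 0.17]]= b@ [[0.14, 0.14, 0.39],[-0.23, -0.26, 0.32]]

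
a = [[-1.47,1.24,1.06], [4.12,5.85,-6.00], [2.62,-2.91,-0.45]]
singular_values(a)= [9.36, 4.44, 0.4]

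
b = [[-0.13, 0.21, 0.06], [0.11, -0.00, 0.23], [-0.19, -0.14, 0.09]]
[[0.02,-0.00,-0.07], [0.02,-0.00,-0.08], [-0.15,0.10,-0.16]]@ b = [[0.01, 0.01, -0.01], [0.01, 0.02, -0.01], [0.06, -0.01, -0.00]]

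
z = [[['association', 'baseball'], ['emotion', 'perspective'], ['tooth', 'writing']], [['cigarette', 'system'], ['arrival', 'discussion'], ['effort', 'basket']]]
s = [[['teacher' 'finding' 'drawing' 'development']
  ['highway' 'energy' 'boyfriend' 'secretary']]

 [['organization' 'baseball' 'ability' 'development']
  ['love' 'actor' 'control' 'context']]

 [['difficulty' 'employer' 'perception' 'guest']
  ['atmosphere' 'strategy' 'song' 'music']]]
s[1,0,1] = 'baseball'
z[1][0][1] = 'system'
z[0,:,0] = ['association', 'emotion', 'tooth']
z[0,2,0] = 'tooth'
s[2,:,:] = [['difficulty', 'employer', 'perception', 'guest'], ['atmosphere', 'strategy', 'song', 'music']]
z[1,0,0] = 'cigarette'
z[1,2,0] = 'effort'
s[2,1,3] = 'music'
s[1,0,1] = 'baseball'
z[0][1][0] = 'emotion'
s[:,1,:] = [['highway', 'energy', 'boyfriend', 'secretary'], ['love', 'actor', 'control', 'context'], ['atmosphere', 'strategy', 'song', 'music']]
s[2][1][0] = 'atmosphere'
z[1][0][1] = 'system'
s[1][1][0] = 'love'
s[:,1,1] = ['energy', 'actor', 'strategy']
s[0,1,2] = 'boyfriend'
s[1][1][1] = 'actor'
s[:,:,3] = [['development', 'secretary'], ['development', 'context'], ['guest', 'music']]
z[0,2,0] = 'tooth'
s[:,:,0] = [['teacher', 'highway'], ['organization', 'love'], ['difficulty', 'atmosphere']]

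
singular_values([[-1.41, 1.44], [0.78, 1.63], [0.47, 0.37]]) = [2.24, 1.63]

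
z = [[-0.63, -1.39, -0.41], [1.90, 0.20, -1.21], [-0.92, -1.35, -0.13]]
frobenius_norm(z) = 3.21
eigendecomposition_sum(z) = [[-0.35-0.00j, (0.02+0j), (0.36+0j)], [0.37+0.00j, (-0.03-0j), -0.38-0.00j], [-0.55-0.00j, 0.04+0.00j, (0.56+0j)]] + [[(-0.14+1.27j),  -0.71-0.41j,  -0.39-1.09j], [0.77-0.53j,  0.11+0.59j,  (-0.42+0.74j)], [(-0.19+1.27j),  -0.69-0.44j,  (-0.35-1.11j)]] + [[(-0.14-1.27j),(-0.71+0.41j),(-0.39+1.09j)], [(0.77+0.53j),(0.11-0.59j),-0.42-0.74j], [(-0.19-1.27j),-0.69+0.44j,-0.35+1.11j]]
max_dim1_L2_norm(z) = 2.26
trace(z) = -0.56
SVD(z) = [[-0.44, -0.59, -0.68], [0.71, -0.69, 0.13], [-0.55, -0.42, 0.72]] @ diag([2.6743409161385308, 1.7731715428390427, 0.027628679540168125]) @ [[0.80, 0.56, -0.23], [-0.31, 0.70, 0.64], [0.52, -0.44, 0.74]]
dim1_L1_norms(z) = [2.43, 3.31, 2.4]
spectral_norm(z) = 2.67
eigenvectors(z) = [[0.47+0.00j, (0.63-0.02j), 0.63+0.02j], [(-0.49+0j), (-0.31-0.33j), -0.31+0.33j], [(0.73+0j), 0.63+0.00j, (0.63-0j)]]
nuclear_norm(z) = 4.48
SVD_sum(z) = [[-0.95, -0.66, 0.27], [1.52, 1.06, -0.43], [-1.16, -0.82, 0.33]] + [[0.33, -0.73, -0.67], [0.38, -0.86, -0.78], [0.23, -0.53, -0.48]] + [[-0.01, 0.01, -0.01],[0.0, -0.00, 0.00],[0.01, -0.01, 0.01]]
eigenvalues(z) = [(0.19+0j), (-0.37+0.75j), (-0.37-0.75j)]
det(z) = 0.13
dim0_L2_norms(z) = [2.2, 1.95, 1.28]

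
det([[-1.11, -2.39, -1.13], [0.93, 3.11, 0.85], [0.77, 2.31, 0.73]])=-0.004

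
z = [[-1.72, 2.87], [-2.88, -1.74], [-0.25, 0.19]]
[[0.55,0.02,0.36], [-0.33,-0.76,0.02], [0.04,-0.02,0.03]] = z @ [[-0.0,0.19,-0.06], [0.19,0.12,0.09]]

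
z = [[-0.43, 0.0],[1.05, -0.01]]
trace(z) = -0.44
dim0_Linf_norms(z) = [1.05, 0.01]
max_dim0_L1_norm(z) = 1.48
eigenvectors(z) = [[0.00,0.37], [1.00,-0.93]]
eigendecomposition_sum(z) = [[-0.0,-0.0], [-0.02,-0.01]] + [[-0.43, -0.0], [1.07, -0.0]]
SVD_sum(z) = [[-0.43, 0.0], [1.05, -0.01]] + [[-0.00,-0.0],  [-0.00,-0.00]]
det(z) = 0.00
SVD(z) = [[-0.38,0.93], [0.93,0.38]] @ diag([1.1346742434173605, 0.003789633919114488]) @ [[1.0,-0.01], [-0.01,-1.00]]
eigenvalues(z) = [-0.01, -0.43]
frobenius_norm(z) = 1.13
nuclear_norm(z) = 1.14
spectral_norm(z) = 1.13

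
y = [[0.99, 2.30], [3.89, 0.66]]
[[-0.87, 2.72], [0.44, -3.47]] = y @ [[0.19, -1.18], [-0.46, 1.69]]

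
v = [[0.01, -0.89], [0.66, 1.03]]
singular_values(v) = [1.46, 0.41]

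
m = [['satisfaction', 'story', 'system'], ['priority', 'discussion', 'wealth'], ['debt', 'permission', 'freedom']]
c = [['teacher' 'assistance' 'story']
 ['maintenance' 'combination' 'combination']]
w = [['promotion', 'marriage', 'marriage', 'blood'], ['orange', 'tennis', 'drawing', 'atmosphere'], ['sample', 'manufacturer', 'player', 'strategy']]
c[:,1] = ['assistance', 'combination']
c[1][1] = 'combination'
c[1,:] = ['maintenance', 'combination', 'combination']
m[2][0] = 'debt'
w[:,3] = ['blood', 'atmosphere', 'strategy']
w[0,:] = ['promotion', 'marriage', 'marriage', 'blood']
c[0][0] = 'teacher'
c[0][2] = 'story'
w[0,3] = 'blood'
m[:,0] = ['satisfaction', 'priority', 'debt']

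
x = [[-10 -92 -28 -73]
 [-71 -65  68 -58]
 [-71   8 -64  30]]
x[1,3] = -58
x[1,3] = -58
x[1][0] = -71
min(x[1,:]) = -71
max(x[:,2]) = 68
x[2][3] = 30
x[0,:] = [-10, -92, -28, -73]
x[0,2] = -28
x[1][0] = -71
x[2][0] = -71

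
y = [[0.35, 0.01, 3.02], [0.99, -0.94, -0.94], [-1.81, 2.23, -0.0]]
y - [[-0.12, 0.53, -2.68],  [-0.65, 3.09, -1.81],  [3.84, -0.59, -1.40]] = [[0.47, -0.52, 5.7],[1.64, -4.03, 0.87],[-5.65, 2.82, 1.40]]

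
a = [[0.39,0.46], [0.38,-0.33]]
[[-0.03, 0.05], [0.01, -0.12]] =a @[[-0.01,-0.13], [-0.05,0.22]]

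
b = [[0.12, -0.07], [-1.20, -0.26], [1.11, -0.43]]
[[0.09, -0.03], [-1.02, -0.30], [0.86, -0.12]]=b@[[0.82, 0.12], [0.12, 0.59]]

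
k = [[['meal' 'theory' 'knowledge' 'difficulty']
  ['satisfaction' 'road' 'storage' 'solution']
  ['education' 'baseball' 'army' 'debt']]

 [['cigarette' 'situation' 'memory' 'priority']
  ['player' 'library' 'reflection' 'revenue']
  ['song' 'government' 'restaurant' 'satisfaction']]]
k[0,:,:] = [['meal', 'theory', 'knowledge', 'difficulty'], ['satisfaction', 'road', 'storage', 'solution'], ['education', 'baseball', 'army', 'debt']]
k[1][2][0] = 'song'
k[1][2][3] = 'satisfaction'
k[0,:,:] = [['meal', 'theory', 'knowledge', 'difficulty'], ['satisfaction', 'road', 'storage', 'solution'], ['education', 'baseball', 'army', 'debt']]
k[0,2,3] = 'debt'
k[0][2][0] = 'education'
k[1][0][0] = 'cigarette'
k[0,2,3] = 'debt'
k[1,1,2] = 'reflection'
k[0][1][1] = 'road'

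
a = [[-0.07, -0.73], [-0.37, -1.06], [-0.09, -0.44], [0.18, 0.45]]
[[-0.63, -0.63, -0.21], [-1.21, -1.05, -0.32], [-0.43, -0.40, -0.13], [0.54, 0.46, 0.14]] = a @ [[1.13, 0.51, 0.04], [0.75, 0.81, 0.29]]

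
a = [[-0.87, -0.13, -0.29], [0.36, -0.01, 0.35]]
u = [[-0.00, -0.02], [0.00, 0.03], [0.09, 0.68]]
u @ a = [[-0.01,0.00,-0.01], [0.01,-0.00,0.01], [0.17,-0.02,0.21]]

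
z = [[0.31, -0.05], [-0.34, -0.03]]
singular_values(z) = [0.46, 0.06]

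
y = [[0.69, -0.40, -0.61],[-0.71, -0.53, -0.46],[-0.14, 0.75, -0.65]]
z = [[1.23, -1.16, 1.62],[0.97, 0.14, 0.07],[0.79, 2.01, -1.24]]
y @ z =[[-0.02,-2.08,1.85], [-1.75,-0.18,-0.62], [0.04,-1.04,0.63]]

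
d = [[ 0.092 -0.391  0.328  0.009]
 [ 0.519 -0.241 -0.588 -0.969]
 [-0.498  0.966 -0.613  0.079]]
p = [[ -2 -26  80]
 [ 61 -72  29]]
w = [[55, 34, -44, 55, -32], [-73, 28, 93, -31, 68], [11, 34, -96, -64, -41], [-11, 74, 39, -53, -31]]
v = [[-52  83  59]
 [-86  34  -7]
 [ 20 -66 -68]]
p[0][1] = -26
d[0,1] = -0.391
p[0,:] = [-2, -26, 80]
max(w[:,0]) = 55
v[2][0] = 20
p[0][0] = -2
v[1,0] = -86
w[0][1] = 34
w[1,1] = 28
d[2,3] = 0.079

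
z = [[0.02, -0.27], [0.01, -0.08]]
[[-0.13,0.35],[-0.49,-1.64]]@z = [[0.0, 0.01], [-0.03, 0.26]]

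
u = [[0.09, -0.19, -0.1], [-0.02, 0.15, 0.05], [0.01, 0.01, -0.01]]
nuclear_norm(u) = 0.33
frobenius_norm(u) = 0.28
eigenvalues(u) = [-0.01, 0.05, 0.19]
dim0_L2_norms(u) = [0.09, 0.24, 0.11]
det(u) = -0.00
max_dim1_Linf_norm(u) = 0.19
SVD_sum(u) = [[0.07, -0.2, -0.09], [-0.05, 0.13, 0.06], [-0.0, 0.00, 0.00]] + [[0.02, 0.01, -0.01],[0.03, 0.02, -0.01],[0.01, 0.01, -0.01]] + [[0.00, -0.00, 0.00],  [0.00, -0.00, 0.00],  [-0.00, 0.00, -0.00]]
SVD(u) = [[-0.83, -0.52, -0.20],[0.56, -0.77, -0.31],[0.01, -0.37, 0.93]] @ diag([0.27915355052903007, 0.044086932222434205, 0.005444045761269259]) @ [[-0.31, 0.86, 0.4], [-0.8, -0.46, 0.39], [-0.52, 0.2, -0.83]]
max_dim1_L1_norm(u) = 0.38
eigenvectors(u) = [[-0.47,0.98,-0.89], [0.21,0.11,0.46], [-0.86,0.18,-0.02]]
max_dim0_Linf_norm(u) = 0.19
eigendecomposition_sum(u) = [[0.0, 0.00, -0.0], [-0.00, -0.0, 0.0], [0.0, 0.0, -0.01]] + [[0.04, 0.08, -0.00], [0.00, 0.01, -0.00], [0.01, 0.01, -0.00]] + [[0.05, -0.27, -0.09], [-0.02, 0.14, 0.05], [0.0, -0.01, -0.00]]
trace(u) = 0.23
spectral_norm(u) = 0.28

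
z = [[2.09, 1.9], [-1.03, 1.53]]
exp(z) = [[2.44,8.3], [-4.5,-0.01]]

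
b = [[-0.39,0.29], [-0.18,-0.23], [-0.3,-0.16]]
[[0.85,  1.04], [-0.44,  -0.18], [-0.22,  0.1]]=b@[[-0.48, -1.31],[2.28, 1.82]]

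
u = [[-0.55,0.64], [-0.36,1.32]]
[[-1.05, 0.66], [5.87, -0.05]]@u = [[0.34, 0.20], [-3.21, 3.69]]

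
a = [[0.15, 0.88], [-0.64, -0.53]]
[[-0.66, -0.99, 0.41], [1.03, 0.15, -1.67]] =a @ [[-1.15,  0.82,  2.59], [-0.55,  -1.27,  0.03]]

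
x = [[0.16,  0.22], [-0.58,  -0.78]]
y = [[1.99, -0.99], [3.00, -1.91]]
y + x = [[2.15,  -0.77], [2.42,  -2.69]]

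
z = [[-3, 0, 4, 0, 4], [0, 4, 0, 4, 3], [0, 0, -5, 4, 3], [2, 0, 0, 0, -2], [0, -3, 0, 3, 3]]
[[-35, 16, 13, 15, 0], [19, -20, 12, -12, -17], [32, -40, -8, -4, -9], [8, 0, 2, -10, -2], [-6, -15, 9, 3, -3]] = z @ [[1, 0, 1, -5, -4], [3, 0, 0, -2, -2], [-5, 4, 4, 0, 0], [4, -5, 3, -1, 0], [-3, 0, 0, 0, -3]]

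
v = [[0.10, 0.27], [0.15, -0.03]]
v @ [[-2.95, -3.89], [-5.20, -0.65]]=[[-1.7, -0.56], [-0.29, -0.56]]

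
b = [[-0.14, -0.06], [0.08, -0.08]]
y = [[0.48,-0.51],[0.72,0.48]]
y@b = [[-0.11,0.01],  [-0.06,-0.08]]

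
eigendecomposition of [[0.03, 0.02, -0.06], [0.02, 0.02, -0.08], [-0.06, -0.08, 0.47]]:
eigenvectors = [[-0.13, -0.89, -0.43], [-0.17, -0.40, 0.9], [0.98, -0.19, 0.10]]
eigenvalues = [0.49, 0.03, 0.0]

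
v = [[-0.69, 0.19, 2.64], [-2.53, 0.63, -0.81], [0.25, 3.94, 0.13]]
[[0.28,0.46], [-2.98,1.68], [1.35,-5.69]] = v @ [[1.12, -1.01], [0.26, -1.38], [0.38, 0.01]]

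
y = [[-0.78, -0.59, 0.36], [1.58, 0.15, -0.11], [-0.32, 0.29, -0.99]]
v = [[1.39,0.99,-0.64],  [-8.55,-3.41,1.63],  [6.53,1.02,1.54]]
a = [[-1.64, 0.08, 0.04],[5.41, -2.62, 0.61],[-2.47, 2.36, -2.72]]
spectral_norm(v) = 11.40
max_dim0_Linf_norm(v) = 8.55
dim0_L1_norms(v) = [16.47, 5.42, 3.81]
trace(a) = -6.98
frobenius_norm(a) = 7.63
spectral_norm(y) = 1.83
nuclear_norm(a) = 10.05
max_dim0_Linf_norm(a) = 5.41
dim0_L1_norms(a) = [9.52, 5.06, 3.37]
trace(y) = -1.62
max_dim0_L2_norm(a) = 6.17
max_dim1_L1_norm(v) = 13.59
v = a @ y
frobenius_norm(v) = 11.69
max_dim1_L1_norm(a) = 8.64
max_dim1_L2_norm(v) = 9.35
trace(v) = -0.48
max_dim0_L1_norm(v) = 16.47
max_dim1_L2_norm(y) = 1.59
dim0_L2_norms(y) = [1.79, 0.67, 1.06]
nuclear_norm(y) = 3.30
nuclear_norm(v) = 14.19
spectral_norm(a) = 7.26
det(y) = -0.67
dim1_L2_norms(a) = [1.64, 6.04, 4.37]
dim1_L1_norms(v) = [3.02, 13.59, 9.09]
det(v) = 5.29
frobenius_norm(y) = 2.19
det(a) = -8.02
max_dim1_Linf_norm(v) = 8.55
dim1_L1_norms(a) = [1.76, 8.64, 7.55]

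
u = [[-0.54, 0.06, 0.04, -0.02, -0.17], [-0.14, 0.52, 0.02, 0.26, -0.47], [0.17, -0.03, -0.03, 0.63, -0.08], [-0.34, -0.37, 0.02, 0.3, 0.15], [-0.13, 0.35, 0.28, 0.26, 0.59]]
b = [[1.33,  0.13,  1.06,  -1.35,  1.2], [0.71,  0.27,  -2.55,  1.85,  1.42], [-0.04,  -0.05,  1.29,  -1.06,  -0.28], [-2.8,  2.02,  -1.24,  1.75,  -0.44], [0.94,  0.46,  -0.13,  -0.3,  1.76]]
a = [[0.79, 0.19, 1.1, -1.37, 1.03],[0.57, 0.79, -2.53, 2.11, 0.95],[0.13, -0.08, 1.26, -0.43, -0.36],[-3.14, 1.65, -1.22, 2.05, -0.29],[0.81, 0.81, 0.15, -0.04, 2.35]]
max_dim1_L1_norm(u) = 1.61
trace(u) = 0.84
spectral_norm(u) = 0.85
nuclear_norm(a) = 11.83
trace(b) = 6.40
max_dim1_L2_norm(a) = 4.28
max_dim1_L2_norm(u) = 0.8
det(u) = 0.00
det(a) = -6.81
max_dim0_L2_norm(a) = 3.39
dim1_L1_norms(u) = [0.83, 1.41, 0.94, 1.18, 1.61]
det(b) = 0.00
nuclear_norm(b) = 10.82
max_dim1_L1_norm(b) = 8.25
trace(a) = 7.24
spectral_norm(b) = 5.01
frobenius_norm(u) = 1.53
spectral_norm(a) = 5.18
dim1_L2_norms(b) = [2.48, 3.54, 1.69, 4.09, 2.07]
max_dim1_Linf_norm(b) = 2.8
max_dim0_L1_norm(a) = 6.26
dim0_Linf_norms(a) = [3.14, 1.65, 2.53, 2.11, 2.35]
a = b + u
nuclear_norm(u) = 3.04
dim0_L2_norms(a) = [3.39, 2.01, 3.27, 3.27, 2.77]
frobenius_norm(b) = 6.52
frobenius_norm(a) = 6.68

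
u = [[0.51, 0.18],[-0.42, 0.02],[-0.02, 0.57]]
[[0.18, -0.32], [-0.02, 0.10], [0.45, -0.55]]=u@[[0.08, -0.28],[0.80, -0.98]]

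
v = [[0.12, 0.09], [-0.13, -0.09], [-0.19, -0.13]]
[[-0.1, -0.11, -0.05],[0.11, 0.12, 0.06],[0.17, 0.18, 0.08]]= v @ [[-1.16, -1.20, -0.27], [0.42, 0.35, -0.25]]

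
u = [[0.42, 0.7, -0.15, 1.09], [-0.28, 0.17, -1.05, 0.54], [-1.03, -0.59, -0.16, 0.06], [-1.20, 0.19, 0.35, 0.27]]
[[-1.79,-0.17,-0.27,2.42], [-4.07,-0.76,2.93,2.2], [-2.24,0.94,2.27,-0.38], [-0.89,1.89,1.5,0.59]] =u@[[1.11, -1.11, -1.86, -0.32],[0.93, 0.05, 0.01, 1.64],[2.54, 1.24, -2.21, -1.16],[-2.32, 0.41, 0.16, 1.13]]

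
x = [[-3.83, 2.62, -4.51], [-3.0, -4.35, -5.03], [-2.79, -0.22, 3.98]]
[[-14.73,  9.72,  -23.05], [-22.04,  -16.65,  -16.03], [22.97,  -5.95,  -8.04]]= x@[[-1.44, 0.91, 4.41], [0.52, 3.94, -0.56], [4.79, -0.64, 1.04]]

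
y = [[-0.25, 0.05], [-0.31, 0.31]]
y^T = [[-0.25, -0.31],[0.05, 0.31]]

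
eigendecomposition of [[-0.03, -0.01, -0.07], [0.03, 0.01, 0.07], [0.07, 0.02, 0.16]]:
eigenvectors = [[-0.38, 0.82, 0.69], [0.38, 0.41, -0.69], [0.85, -0.41, -0.22]]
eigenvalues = [0.14, 0.0, 0.0]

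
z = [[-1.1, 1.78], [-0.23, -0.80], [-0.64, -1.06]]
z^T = [[-1.1,-0.23,-0.64], [1.78,-0.80,-1.06]]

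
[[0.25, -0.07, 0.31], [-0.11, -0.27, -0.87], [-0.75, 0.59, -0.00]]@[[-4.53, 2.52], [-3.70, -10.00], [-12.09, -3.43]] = [[-4.62, 0.27],[12.02, 5.41],[1.21, -7.79]]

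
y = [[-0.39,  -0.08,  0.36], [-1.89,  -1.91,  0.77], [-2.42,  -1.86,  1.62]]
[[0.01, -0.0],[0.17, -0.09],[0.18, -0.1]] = y @ [[0.03, -0.02], [-0.1, 0.06], [0.04, -0.02]]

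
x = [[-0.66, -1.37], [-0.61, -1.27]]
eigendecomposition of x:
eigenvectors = [[0.9,0.73], [-0.43,0.68]]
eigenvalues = [-0.0, -1.93]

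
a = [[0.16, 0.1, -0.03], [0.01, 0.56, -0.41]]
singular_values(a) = [0.7, 0.16]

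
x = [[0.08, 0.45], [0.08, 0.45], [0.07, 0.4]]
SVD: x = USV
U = [[-0.6, -0.38],[-0.60, -0.38],[-0.53, 0.85]]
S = [0.76, 0.0]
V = [[-0.17, -0.98],[-0.98, 0.17]]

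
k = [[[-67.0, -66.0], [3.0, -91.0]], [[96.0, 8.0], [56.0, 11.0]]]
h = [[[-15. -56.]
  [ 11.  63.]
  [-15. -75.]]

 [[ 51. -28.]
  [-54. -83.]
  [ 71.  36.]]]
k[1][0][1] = 8.0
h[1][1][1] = -83.0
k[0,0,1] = -66.0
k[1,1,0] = 56.0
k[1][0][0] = 96.0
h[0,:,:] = [[-15.0, -56.0], [11.0, 63.0], [-15.0, -75.0]]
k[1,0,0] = 96.0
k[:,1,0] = [3.0, 56.0]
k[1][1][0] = 56.0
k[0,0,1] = -66.0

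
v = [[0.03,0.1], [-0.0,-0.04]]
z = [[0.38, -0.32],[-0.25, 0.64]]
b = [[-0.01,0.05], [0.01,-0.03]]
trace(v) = -0.01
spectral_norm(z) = 0.82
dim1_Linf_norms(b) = [0.05, 0.03]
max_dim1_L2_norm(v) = 0.1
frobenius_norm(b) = 0.06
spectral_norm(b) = 0.06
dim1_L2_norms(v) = [0.1, 0.04]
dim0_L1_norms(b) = [0.02, 0.08]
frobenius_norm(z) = 0.85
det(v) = -0.00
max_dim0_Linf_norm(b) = 0.05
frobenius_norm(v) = 0.11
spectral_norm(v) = 0.11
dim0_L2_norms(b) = [0.01, 0.06]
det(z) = 0.16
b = v @ z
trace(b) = -0.04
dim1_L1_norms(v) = [0.13, 0.04]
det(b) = -0.00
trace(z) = 1.02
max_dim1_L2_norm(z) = 0.69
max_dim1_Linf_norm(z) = 0.64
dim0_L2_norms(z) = [0.45, 0.72]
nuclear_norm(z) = 1.02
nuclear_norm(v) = 0.12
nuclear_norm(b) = 0.06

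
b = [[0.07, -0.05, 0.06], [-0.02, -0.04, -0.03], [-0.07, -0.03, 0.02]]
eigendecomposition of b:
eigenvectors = [[-0.71+0.00j, -0.71-0.00j, (-0.13+0j)], [0.13+0.11j, 0.13-0.11j, -0.88+0.00j], [(0.3-0.61j), 0.30+0.61j, (-0.45+0j)]]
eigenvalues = [(0.05+0.06j), (0.05-0.06j), (-0.06+0j)]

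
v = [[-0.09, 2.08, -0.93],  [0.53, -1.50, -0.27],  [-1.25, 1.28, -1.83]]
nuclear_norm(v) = 5.59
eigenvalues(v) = [(0.79+0j), (-2.11+0.18j), (-2.11-0.18j)]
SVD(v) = [[-0.63,0.37,-0.68], [0.36,-0.64,-0.68], [-0.69,-0.67,0.27]] @ diag([3.426600425045885, 1.4487404121147223, 0.7159334783211531]) @ [[0.32,-0.80,0.51],[0.32,0.6,0.73],[-0.89,-0.07,0.45]]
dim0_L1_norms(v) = [1.87, 4.86, 3.03]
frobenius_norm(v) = 3.79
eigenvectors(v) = [[0.92+0.00j, (0.32-0.05j), (0.32+0.05j)], [0.25+0.00j, 0.11+0.08j, (0.11-0.08j)], [(-0.31+0j), 0.94+0.00j, (0.94-0j)]]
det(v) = 3.55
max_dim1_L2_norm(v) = 2.56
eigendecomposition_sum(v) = [[(0.6-0j), 0.40+0.00j, -0.25-0.00j], [(0.16-0j), 0.11+0.00j, -0.07-0.00j], [(-0.21+0j), (-0.14+0j), 0.09+0.00j]] + [[-0.34-0.95j, 0.84+3.51j, (-0.34+0j)],[(0.18-0.38j), (-0.8+1.29j), -0.10-0.10j],[-0.52-2.86j, 0.71+10.33j, (-0.96-0.16j)]] + [[-0.34+0.95j, 0.84-3.51j, (-0.34-0j)], [(0.18+0.38j), (-0.8-1.29j), (-0.1+0.1j)], [-0.52+2.86j, 0.71-10.33j, -0.96+0.16j]]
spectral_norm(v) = 3.43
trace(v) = -3.42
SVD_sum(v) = [[-0.7, 1.72, -1.10],[0.40, -0.98, 0.63],[-0.76, 1.88, -1.2]] + [[0.17, 0.32, 0.39],[-0.30, -0.56, -0.68],[-0.32, -0.59, -0.71]] + [[0.43,  0.03,  -0.22], [0.43,  0.03,  -0.22], [-0.17,  -0.01,  0.09]]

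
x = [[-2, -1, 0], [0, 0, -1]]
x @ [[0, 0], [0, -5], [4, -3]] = [[0, 5], [-4, 3]]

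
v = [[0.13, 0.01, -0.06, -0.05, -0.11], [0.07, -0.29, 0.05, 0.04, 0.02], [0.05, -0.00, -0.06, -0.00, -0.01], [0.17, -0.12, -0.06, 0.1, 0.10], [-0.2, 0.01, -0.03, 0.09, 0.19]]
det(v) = -0.00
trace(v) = 0.07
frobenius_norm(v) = 0.54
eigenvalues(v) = [0.31, -0.28, 0.07, -0.03, -0.01]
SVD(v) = [[-0.25, 0.46, 0.20, -0.59, 0.57],  [-0.67, -0.42, -0.56, -0.24, -0.01],  [-0.1, 0.09, 0.29, -0.54, -0.78],  [-0.53, -0.29, 0.72, 0.33, 0.08],  [0.44, -0.72, 0.21, -0.44, 0.24]] @ diag([0.373996684578402, 0.33118443162873906, 0.1835165847067864, 0.06134256053738604, 0.001451060090531484]) @ [[-0.70, 0.7, 0.02, -0.08, 0.12], [0.39, 0.47, -0.05, -0.4, -0.68], [0.45, 0.43, -0.58, 0.32, 0.41], [0.36, 0.32, 0.81, 0.22, 0.25], [-0.14, 0.04, -0.01, 0.83, -0.54]]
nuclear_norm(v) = 0.95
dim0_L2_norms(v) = [0.31, 0.31, 0.12, 0.15, 0.24]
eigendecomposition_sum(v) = [[0.08, 0.01, 0.01, -0.07, -0.13], [0.01, 0.00, 0.00, -0.0, -0.01], [0.01, 0.00, 0.00, -0.01, -0.02], [-0.01, -0.00, -0.0, 0.01, 0.01], [-0.14, -0.02, -0.02, 0.12, 0.22]] + [[-0.0,0.00,-0.0,-0.00,-0.0], [0.03,-0.29,0.09,0.03,0.02], [-0.00,0.0,-0.00,-0.00,-0.00], [0.01,-0.1,0.03,0.01,0.01], [-0.0,0.03,-0.01,-0.00,-0.0]] + [[0.04, -0.0, -0.03, 0.02, 0.02],[0.02, -0.0, -0.02, 0.01, 0.01],[0.02, -0.0, -0.02, 0.01, 0.01],[0.17, -0.02, -0.14, 0.09, 0.08],[-0.07, 0.01, 0.06, -0.03, -0.03]] + [[0.03,-0.0,-0.06,0.0,0.01],[0.01,-0.0,-0.02,0.0,0.00],[0.02,-0.00,-0.06,0.0,0.01],[-0.06,0.00,0.14,-0.01,-0.02],[0.05,-0.0,-0.13,0.01,0.02]] + [[-0.01,0.00,0.02,-0.00,-0.01],[-0.0,0.00,0.00,-0.00,-0.00],[-0.01,0.00,0.01,-0.0,-0.00],[0.05,-0.0,-0.09,0.01,0.02],[-0.04,0.00,0.06,-0.00,-0.02]]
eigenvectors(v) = [[-0.5,0.01,-0.19,-0.31,-0.21], [-0.03,-0.94,-0.13,-0.08,-0.0], [-0.09,0.00,-0.10,-0.28,-0.1], [0.05,-0.32,-0.9,0.68,0.78], [0.86,0.09,0.35,-0.6,-0.58]]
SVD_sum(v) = [[0.07, -0.07, -0.00, 0.01, -0.01],[0.18, -0.17, -0.00, 0.02, -0.03],[0.03, -0.03, -0.00, 0.0, -0.00],[0.14, -0.14, -0.00, 0.02, -0.02],[-0.11, 0.11, 0.00, -0.01, 0.02]] + [[0.06,0.07,-0.01,-0.06,-0.1], [-0.05,-0.07,0.01,0.06,0.1], [0.01,0.01,-0.0,-0.01,-0.02], [-0.04,-0.04,0.0,0.04,0.06], [-0.09,-0.11,0.01,0.1,0.16]] + [[0.02, 0.02, -0.02, 0.01, 0.02],  [-0.05, -0.04, 0.06, -0.03, -0.04],  [0.02, 0.02, -0.03, 0.02, 0.02],  [0.06, 0.06, -0.08, 0.04, 0.05],  [0.02, 0.02, -0.02, 0.01, 0.02]] + [[-0.01, -0.01, -0.03, -0.01, -0.01], [-0.01, -0.0, -0.01, -0.0, -0.0], [-0.01, -0.01, -0.03, -0.01, -0.01], [0.01, 0.01, 0.02, 0.00, 0.0], [-0.01, -0.01, -0.02, -0.01, -0.01]] + [[-0.00, 0.00, -0.00, 0.0, -0.0], [0.0, -0.00, 0.0, -0.00, 0.00], [0.0, -0.00, 0.00, -0.00, 0.0], [-0.00, 0.00, -0.0, 0.0, -0.00], [-0.0, 0.0, -0.00, 0.00, -0.0]]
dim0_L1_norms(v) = [0.62, 0.43, 0.26, 0.28, 0.43]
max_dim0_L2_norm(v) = 0.31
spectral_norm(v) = 0.37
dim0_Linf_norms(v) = [0.2, 0.29, 0.06, 0.1, 0.19]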